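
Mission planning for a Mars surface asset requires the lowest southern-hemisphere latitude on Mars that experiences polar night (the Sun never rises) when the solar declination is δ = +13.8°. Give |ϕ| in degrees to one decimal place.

Polar night requires cos h₀ = −tan ϕ tan δ ≥ 1, i.e. tan ϕ tan δ ≤ −1.
The boundary is |tan ϕ| · |tan δ| = 1, so |ϕ| = 90° − |δ| = 90° − 13.8° = 76.2° in the southern hemisphere.

|ϕ| = 76.2°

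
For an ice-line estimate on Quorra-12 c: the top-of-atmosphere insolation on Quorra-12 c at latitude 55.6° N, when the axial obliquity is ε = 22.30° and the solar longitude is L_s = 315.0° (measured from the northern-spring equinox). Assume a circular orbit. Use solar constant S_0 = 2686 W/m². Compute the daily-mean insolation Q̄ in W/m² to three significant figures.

Solar declination: sin δ = sin ε · sin L_s = sin 22.30° × sin 315.0° = -0.26832, so δ = -15.564°.
cos h₀ = −tan(+55.6°) tan(-15.564°) = 0.4068, h₀ = 1.1519 rad.
Bracket: h₀ sin ϕ sin δ + cos ϕ cos δ sin h₀ = 1.1519×0.82511×-0.26832 + 0.56497×0.96333×0.91353 = -0.255023 + 0.497191 = 0.242168.
Q̄ = (S_0/π) × [bracket] = (2686/π) × 0.242168 = 207.0 W/m².

Q̄ ≈ 207 W/m²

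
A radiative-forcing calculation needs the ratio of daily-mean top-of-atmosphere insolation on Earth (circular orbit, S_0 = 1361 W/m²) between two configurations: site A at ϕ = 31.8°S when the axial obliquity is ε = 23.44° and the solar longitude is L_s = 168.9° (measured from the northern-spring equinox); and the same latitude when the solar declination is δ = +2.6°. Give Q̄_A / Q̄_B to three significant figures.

— Configuration A (ϕ=-31.8°):
Solar declination: sin δ = sin ε · sin L_s = sin 23.44° × sin 168.9° = 0.07658, so δ = +4.392°.
cos h₀ = −tan(-31.8°) tan(+4.392°) = 0.0476, h₀ = 1.5232 rad.
Bracket: h₀ sin ϕ sin δ + cos ϕ cos δ sin h₀ = 1.5232×-0.52696×0.07658 + 0.84989×0.99706×0.99887 = -0.061468 + 0.846434 = 0.784966.
Q̄ = (S_0/π) × [bracket] = (1361/π) × 0.784966 = 340.06 W/m².
— Configuration B (ϕ=-31.8°):
cos h₀ = −tan(-31.8°) tan(+2.600°) = 0.0282, h₀ = 1.5426 rad.
Bracket: h₀ sin ϕ sin δ + cos ϕ cos δ sin h₀ = 1.5426×-0.52696×0.04536 + 0.84989×0.99897×0.99960 = -0.036873 + 0.848675 = 0.811802.
Q̄ = (S_0/π) × [bracket] = (1361/π) × 0.811802 = 351.69 W/m².
Ratio Q̄_A / Q̄_B = 340.06 / 351.69 = 0.9669.

Q̄_A / Q̄_B ≈ 0.967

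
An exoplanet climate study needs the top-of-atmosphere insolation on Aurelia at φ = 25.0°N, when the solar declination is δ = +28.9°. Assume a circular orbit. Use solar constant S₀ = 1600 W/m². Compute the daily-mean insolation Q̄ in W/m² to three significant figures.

cos H₀ = −tan(+25.0°) tan(+28.900°) = -0.2574, H₀ = 1.8311 rad.
Bracket: H₀ sin φ sin δ + cos φ cos δ sin H₀ = 1.8311×0.42262×0.48328 + 0.90631×0.87546×0.96630 = 0.373991 + 0.766699 = 1.140690.
Q̄ = (S₀/π) × [bracket] = (1600/π) × 1.140690 = 580.9 W/m².

Q̄ ≈ 581 W/m²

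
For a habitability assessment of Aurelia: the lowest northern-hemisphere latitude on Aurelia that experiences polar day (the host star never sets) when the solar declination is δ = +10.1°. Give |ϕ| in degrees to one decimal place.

|ϕ| = 79.9°

Polar day requires cos h₀ = −tan ϕ tan δ ≤ −1, i.e. tan ϕ tan δ ≥ 1.
The boundary is |tan ϕ| · |tan δ| = 1, so |ϕ| = 90° − |δ| = 90° − 10.1° = 79.9° in the northern hemisphere.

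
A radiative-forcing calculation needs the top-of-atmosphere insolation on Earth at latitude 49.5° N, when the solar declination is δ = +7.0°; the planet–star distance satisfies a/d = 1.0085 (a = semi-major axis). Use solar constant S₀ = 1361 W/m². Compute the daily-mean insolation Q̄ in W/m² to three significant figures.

cos H₀ = −tan(+49.5°) tan(+7.000°) = -0.1438, H₀ = 1.7151 rad.
Bracket: H₀ sin φ sin δ + cos φ cos δ sin H₀ = 1.7151×0.76041×0.12187 + 0.64945×0.99255×0.98961 = 0.158940 + 0.637914 = 0.796854.
Inverse-square distance factor (a/d)² = 1.0085² = 1.017072.
Q̄ = (S₀/π) × 1.017072 × [bracket] = (1361/π) × 1.017072 × 0.796854 = 351.1 W/m².

Q̄ ≈ 351 W/m²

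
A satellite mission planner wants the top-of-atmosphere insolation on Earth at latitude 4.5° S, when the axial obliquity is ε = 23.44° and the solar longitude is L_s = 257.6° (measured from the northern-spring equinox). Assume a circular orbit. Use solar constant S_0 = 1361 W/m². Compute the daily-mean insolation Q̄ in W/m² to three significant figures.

Solar declination: sin δ = sin ε · sin L_s = sin 23.44° × sin 257.6° = -0.38851, so δ = -22.862°.
cos h₀ = −tan(-4.5°) tan(-22.862°) = -0.0332, h₀ = 1.6040 rad.
Bracket: h₀ sin ϕ sin δ + cos ϕ cos δ sin h₀ = 1.6040×-0.07846×-0.38851 + 0.99692×0.92144×0.99945 = 0.048894 + 0.918097 = 0.966991.
Q̄ = (S_0/π) × [bracket] = (1361/π) × 0.966991 = 418.9 W/m².

Q̄ ≈ 419 W/m²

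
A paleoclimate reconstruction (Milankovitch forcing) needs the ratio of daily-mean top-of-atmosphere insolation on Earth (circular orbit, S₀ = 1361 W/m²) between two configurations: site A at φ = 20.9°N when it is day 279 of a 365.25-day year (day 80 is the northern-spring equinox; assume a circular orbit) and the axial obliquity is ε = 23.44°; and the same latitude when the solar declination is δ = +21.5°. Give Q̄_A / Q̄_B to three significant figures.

— Configuration A (φ=+20.9°):
Solar longitude: λ_s = 360° × (279 − 80)/365.25 = 196.140°.
sin δ = sin 23.44° × sin 196.140° = -0.11058, so δ = -6.349°.
cos H₀ = −tan(+20.9°) tan(-6.349°) = 0.0425, H₀ = 1.5283 rad.
Bracket: H₀ sin φ sin δ + cos φ cos δ sin H₀ = 1.5283×0.35674×-0.11058 + 0.93420×0.99387×0.99910 = -0.060289 + 0.927638 = 0.867349.
Q̄ = (S₀/π) × [bracket] = (1361/π) × 0.867349 = 375.75 W/m².
— Configuration B (φ=+20.9°):
cos H₀ = −tan(+20.9°) tan(+21.500°) = -0.1504, H₀ = 1.7218 rad.
Bracket: H₀ sin φ sin δ + cos φ cos δ sin H₀ = 1.7218×0.35674×0.36650 + 0.93420×0.93042×0.98862 = 0.225117 + 0.859307 = 1.084424.
Q̄ = (S₀/π) × [bracket] = (1361/π) × 1.084424 = 469.79 W/m².
Ratio Q̄_A / Q̄_B = 375.75 / 469.79 = 0.7998.

Q̄_A / Q̄_B ≈ 0.800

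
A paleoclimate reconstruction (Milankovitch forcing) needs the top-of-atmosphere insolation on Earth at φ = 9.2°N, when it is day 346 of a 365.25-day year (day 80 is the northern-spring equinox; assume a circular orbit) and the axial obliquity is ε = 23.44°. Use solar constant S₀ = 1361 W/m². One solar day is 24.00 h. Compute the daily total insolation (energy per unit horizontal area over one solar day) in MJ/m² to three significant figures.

30.3 MJ/m²

Solar longitude: λ_s = 360° × (346 − 80)/365.25 = 262.177°.
sin δ = sin 23.44° × sin 262.177° = -0.39409, so δ = -23.209°.
cos H₀ = −tan(+9.2°) tan(-23.209°) = 0.0694, H₀ = 1.5013 rad.
Bracket: H₀ sin φ sin δ + cos φ cos δ sin H₀ = 1.5013×0.15988×-0.39409 + 0.98714×0.91907×0.99759 = -0.094593 + 0.905064 = 0.810471.
Q̄ = (S₀/π) × [bracket] = (1361/π) × 0.810471 = 351.11 W/m².
Daily total = Q̄ × 24.00 h × 3600 s/h = 351.11 × 24.00 × 3600 / 10⁶ = 30.34 MJ/m².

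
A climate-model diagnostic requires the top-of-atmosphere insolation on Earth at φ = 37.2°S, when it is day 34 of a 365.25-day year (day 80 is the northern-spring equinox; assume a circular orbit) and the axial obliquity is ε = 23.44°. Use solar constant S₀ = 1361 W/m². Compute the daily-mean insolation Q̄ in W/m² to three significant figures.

Solar longitude: λ_s = 360° × (34 − 80)/365.25 = -45.339°, i.e. -45.339° + 360° = 314.661°.
sin δ = sin 23.44° × sin 314.661° = -0.28294, so δ = -16.436°.
cos H₀ = −tan(-37.2°) tan(-16.436°) = -0.2239, H₀ = 1.7966 rad.
Bracket: H₀ sin φ sin δ + cos φ cos δ sin H₀ = 1.7966×-0.60460×-0.28294 + 0.79653×0.95914×0.97461 = 0.307336 + 0.744586 = 1.051922.
Q̄ = (S₀/π) × [bracket] = (1361/π) × 1.051922 = 455.7 W/m².

Q̄ ≈ 456 W/m²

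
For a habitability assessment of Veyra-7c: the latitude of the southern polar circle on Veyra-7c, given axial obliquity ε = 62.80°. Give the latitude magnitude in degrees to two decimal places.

The polar circle is the lowest latitude that experiences at least one full rotation of continuous darkness at the northern-summer solstice; it lies at |φ| = 90° − ε = 90° − 62.80° = 27.20°.

27.20°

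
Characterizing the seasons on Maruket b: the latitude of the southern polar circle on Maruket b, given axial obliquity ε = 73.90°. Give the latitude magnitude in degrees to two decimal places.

The polar circle is the lowest latitude that experiences at least one full rotation of continuous darkness at the northern-summer solstice; it lies at |φ| = 90° − ε = 90° − 73.90° = 16.10°.

16.10°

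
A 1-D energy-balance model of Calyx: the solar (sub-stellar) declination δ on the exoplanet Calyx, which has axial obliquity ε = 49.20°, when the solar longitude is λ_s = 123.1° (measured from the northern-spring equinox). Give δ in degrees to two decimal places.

sin δ = sin ε · sin λ_s = sin 49.20° × sin 123.1° = 0.634149.
δ = arcsin(0.634149) = +39.36°.

δ = +39.36°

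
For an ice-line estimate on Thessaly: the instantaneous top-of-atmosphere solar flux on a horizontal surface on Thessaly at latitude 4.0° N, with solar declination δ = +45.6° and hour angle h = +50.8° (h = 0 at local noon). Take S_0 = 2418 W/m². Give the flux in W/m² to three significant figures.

cos θ_z = sin ϕ sin δ + cos ϕ cos δ cos h = 0.049839 + 0.441131 = 0.490970.
Flux = S_0 · cos θ_z = 2418 × 0.490970 = 1187 W/m².

1.19e+03 W/m²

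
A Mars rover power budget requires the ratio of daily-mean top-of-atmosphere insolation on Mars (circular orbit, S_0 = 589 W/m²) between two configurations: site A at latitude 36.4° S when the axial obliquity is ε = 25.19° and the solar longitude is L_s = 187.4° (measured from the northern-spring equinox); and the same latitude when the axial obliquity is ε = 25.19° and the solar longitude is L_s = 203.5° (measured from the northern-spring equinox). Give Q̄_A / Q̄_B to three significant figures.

Q̄_A / Q̄_B ≈ 0.893

— Configuration A (ϕ=-36.4°):
Solar declination: sin δ = sin ε · sin L_s = sin 25.19° × sin 187.4° = -0.05482, so δ = -3.142°.
cos h₀ = −tan(-36.4°) tan(-3.142°) = -0.0405, h₀ = 1.6113 rad.
Bracket: h₀ sin ϕ sin δ + cos ϕ cos δ sin h₀ = 1.6113×-0.59342×-0.05482 + 0.80489×0.99850×0.99918 = 0.052418 + 0.803024 = 0.855442.
Q̄ = (S_0/π) × [bracket] = (589/π) × 0.855442 = 160.38 W/m².
— Configuration B (ϕ=-36.4°):
Solar declination: sin δ = sin ε · sin L_s = sin 25.19° × sin 203.5° = -0.16972, so δ = -9.771°.
cos h₀ = −tan(-36.4°) tan(-9.771°) = -0.1270, h₀ = 1.6981 rad.
Bracket: h₀ sin ϕ sin δ + cos ϕ cos δ sin h₀ = 1.6981×-0.59342×-0.16972 + 0.80489×0.98549×0.99191 = 0.171025 + 0.786794 = 0.957819.
Q̄ = (S_0/π) × [bracket] = (589/π) × 0.957819 = 179.58 W/m².
Ratio Q̄_A / Q̄_B = 160.38 / 179.58 = 0.8931.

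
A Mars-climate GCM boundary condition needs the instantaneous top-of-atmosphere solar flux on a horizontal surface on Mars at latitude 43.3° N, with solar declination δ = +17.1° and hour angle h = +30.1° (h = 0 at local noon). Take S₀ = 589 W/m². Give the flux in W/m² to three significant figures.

cos θ_z = sin φ sin δ + cos φ cos δ cos h = 0.201658 + 0.601799 = 0.803457.
Flux = S₀ · cos θ_z = 589 × 0.803457 = 473.2 W/m².

473 W/m²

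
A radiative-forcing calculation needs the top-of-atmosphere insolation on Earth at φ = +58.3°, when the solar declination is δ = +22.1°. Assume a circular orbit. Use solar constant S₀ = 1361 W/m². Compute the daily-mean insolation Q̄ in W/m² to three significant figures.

Q̄ ≈ 476 W/m²

cos H₀ = −tan(+58.3°) tan(+22.100°) = -0.6575, H₀ = 2.2882 rad.
Bracket: H₀ sin φ sin δ + cos φ cos δ sin H₀ = 2.2882×0.85081×0.37622 + 0.52547×0.92653×0.75349 = 0.732434 + 0.366847 = 1.099281.
Q̄ = (S₀/π) × [bracket] = (1361/π) × 1.099281 = 476.2 W/m².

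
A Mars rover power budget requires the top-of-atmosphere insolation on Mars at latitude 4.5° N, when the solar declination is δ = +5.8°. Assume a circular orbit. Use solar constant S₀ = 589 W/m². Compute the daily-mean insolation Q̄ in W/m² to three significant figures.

cos H₀ = −tan(+4.5°) tan(+5.800°) = -0.0080, H₀ = 1.5788 rad.
Bracket: H₀ sin φ sin δ + cos φ cos δ sin H₀ = 1.5788×0.07846×0.10106 + 0.99692×0.99488×0.99997 = 0.012519 + 0.991786 = 1.004305.
Q̄ = (S₀/π) × [bracket] = (589/π) × 1.004305 = 188.3 W/m².

Q̄ ≈ 188 W/m²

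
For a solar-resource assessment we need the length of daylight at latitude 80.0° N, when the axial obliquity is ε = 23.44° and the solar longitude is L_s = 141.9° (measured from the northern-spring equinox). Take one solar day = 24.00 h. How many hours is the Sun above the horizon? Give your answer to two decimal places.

24.00 h

Solar declination: sin δ = sin ε · sin L_s = sin 23.44° × sin 141.9° = 0.24545, so δ = +14.208°.
Sunrise equation: cos h₀ = −tan ϕ · tan δ = -1.4359 ≤ −1, so the Sun never sets (polar day) and h₀ = π.
Daylight = 2h₀/(2π) × 24.00 h = (3.1416/π) × 24.00 = 24.00 h.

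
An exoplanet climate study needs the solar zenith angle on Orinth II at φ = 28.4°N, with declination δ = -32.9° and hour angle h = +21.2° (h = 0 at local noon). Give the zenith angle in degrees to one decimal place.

θ_z = 64.5°

cos θ_z = sin φ sin δ + cos φ cos δ cos h = -0.258347 + 0.688587 = 0.430240.
θ_z = arccos(0.430240) = 64.5°.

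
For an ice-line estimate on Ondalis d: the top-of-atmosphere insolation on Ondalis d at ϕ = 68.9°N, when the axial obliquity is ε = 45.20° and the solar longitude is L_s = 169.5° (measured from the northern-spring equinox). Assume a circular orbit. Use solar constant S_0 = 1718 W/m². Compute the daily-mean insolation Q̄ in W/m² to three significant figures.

Q̄ ≈ 310 W/m²

Solar declination: sin δ = sin ε · sin L_s = sin 45.20° × sin 169.5° = 0.12931, so δ = +7.430°.
cos h₀ = −tan(+68.9°) tan(+7.430°) = -0.3379, h₀ = 1.9155 rad.
Bracket: h₀ sin ϕ sin δ + cos ϕ cos δ sin h₀ = 1.9155×0.93295×0.12931 + 0.36000×0.99160×0.94116 = 0.231085 + 0.335972 = 0.567057.
Q̄ = (S_0/π) × [bracket] = (1718/π) × 0.567057 = 310.1 W/m².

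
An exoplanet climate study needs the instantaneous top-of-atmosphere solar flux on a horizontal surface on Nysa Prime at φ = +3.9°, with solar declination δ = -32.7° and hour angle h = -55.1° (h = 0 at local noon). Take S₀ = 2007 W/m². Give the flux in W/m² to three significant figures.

cos θ_z = sin φ sin δ + cos φ cos δ cos h = -0.036745 + 0.480352 = 0.443607.
Flux = S₀ · cos θ_z = 2007 × 0.443607 = 890.3 W/m².

890 W/m²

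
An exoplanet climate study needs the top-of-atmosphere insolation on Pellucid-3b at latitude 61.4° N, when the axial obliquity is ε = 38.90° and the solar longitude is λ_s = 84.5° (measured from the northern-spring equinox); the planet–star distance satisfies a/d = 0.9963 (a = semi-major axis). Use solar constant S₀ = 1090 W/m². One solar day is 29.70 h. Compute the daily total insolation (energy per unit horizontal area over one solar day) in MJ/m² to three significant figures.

63.5 MJ/m²

Solar declination: sin δ = sin ε · sin λ_s = sin 38.90° × sin 84.5° = 0.62507, so δ = +38.687°.
cos H₀ = −tan(+61.4°) tan(+38.687°) = -1.4688 ≤ −1 ⇒ polar day, H₀ = π.
Bracket: H₀ sin φ sin δ + cos φ cos δ sin H₀ = 3.1416×0.87798×0.62507 + 0.47869×0.78057×0.00000 = 1.724107 + 0.000000 = 1.724107.
Inverse-square distance factor (a/d)² = 0.9963² = 0.992614.
Q̄ = (S₀/π) × 0.992614 × [bracket] = (1090/π) × 0.992614 × 1.724107 = 593.77 W/m².
Daily total = Q̄ × 29.70 h × 3600 s/h = 593.77 × 29.70 × 3600 / 10⁶ = 63.49 MJ/m².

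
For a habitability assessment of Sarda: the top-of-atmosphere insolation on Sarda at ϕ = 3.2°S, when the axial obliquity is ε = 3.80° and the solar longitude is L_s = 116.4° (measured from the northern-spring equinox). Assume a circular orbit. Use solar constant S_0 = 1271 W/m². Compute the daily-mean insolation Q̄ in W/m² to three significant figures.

Solar declination: sin δ = sin ε · sin L_s = sin 3.80° × sin 116.4° = 0.05936, so δ = +3.403°.
cos h₀ = −tan(-3.2°) tan(+3.403°) = 0.0033, h₀ = 1.5675 rad.
Bracket: h₀ sin ϕ sin δ + cos ϕ cos δ sin h₀ = 1.5675×-0.05582×0.05936 + 0.99844×0.99824×0.99999 = -0.005194 + 0.996673 = 0.991479.
Q̄ = (S_0/π) × [bracket] = (1271/π) × 0.991479 = 401.1 W/m².

Q̄ ≈ 401 W/m²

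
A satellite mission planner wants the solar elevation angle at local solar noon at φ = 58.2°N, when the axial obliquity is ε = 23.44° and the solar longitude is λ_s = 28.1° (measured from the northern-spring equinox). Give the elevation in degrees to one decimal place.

42.6°

Solar declination: sin δ = sin ε · sin λ_s = sin 23.44° × sin 28.1° = 0.18736, so δ = +10.799°.
At local noon the hour angle is zero, so the zenith angle equals |φ − δ| = |+58.2° − (+10.799°)| = 47.401°.
Elevation = 90° − 47.401° = 42.6°.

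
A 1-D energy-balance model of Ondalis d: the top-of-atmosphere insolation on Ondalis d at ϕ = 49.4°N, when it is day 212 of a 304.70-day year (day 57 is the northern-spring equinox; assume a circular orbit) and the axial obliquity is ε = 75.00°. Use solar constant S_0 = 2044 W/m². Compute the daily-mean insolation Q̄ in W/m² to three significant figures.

Q̄ ≈ 383 W/m²

Solar longitude: L_s = 360° × (212 − 57)/304.70 = 183.131°.
sin δ = sin 75.00° × sin 183.131° = -0.05276, so δ = -3.024°.
cos h₀ = −tan(+49.4°) tan(-3.024°) = 0.0616, h₀ = 1.5091 rad.
Bracket: h₀ sin ϕ sin δ + cos ϕ cos δ sin h₀ = 1.5091×0.75927×-0.05276 + 0.65077×0.99861×0.99810 = -0.060453 + 0.648631 = 0.588178.
Q̄ = (S_0/π) × [bracket] = (2044/π) × 0.588178 = 382.7 W/m².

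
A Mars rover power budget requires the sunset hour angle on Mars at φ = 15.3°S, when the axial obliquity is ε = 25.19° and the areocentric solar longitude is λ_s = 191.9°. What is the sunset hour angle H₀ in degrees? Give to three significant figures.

H₀ = 91.4°

sin δ = sin 25.19° × sin 191.9° = -0.08776, so δ = -5.035°.
cos H₀ = −tan φ · tan δ = −tan(-15.3°) × tan(-5.035°) = -0.0241, so H₀ = 1.5949 rad = 91.38°.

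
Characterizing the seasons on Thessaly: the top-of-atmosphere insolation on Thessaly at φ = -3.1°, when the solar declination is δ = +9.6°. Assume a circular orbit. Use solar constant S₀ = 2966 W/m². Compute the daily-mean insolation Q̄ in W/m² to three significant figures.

cos H₀ = −tan(-3.1°) tan(+9.600°) = 0.0092, H₀ = 1.5616 rad.
Bracket: H₀ sin φ sin δ + cos φ cos δ sin H₀ = 1.5616×-0.05408×0.16677 + 0.99854×0.98600×0.99996 = -0.014084 + 0.984521 = 0.970437.
Q̄ = (S₀/π) × [bracket] = (2966/π) × 0.970437 = 916.2 W/m².

Q̄ ≈ 916 W/m²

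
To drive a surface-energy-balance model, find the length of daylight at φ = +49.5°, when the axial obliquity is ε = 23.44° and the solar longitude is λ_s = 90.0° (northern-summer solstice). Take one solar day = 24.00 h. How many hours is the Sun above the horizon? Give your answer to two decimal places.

16.07 h

Solar declination: sin δ = sin ε · sin λ_s = sin 23.44° × sin 90.0° = 0.39779, so δ = +23.440°.
cos H₀ = −tan φ · tan δ = −tan(+49.5°) × tan(+23.440°) = -0.5076, so H₀ = 2.1032 rad = 120.51°.
Daylight = 2H₀/(2π) × 24.00 h = (2.1032/π) × 24.00 = 16.07 h.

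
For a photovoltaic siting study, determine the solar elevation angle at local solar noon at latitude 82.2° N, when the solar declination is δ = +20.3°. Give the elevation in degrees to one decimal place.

At local noon the hour angle is zero, so the zenith angle equals |φ − δ| = |+82.2° − (+20.300°)| = 61.900°.
Elevation = 90° − 61.900° = 28.1°.

28.1°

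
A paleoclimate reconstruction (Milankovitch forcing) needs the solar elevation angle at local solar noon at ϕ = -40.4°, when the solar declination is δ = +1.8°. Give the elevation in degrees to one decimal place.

47.8°

At local noon the hour angle is zero, so the zenith angle equals |ϕ − δ| = |-40.4° − (+1.800°)| = 42.200°.
Elevation = 90° − 42.200° = 47.8°.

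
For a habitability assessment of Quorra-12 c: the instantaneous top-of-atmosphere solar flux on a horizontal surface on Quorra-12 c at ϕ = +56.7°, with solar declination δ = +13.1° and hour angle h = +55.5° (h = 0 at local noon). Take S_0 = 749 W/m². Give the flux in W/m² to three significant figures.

cos θ_z = sin ϕ sin δ + cos ϕ cos δ cos h = 0.189437 + 0.302877 = 0.492314.
Flux = S_0 · cos θ_z = 749 × 0.492314 = 368.7 W/m².

369 W/m²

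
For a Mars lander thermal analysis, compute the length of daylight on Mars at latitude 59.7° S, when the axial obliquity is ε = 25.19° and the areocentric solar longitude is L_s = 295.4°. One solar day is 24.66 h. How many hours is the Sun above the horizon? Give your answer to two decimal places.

18.56 h

sin δ = sin 25.19° × sin 295.4° = -0.38448, so δ = -22.611°.
cos h₀ = −tan ϕ · tan δ = −tan(-59.7°) × tan(-22.611°) = -0.7127, so h₀ = 2.3642 rad = 135.46°.
Daylight = 2h₀/(2π) × 24.66 h = (2.3642/π) × 24.66 = 18.56 h.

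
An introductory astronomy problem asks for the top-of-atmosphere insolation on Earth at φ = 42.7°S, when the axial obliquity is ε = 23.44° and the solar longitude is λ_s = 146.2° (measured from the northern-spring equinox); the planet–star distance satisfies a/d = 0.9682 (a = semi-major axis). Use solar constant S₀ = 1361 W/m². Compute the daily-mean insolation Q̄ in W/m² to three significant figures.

Solar declination: sin δ = sin ε · sin λ_s = sin 23.44° × sin 146.2° = 0.22129, so δ = +12.785°.
cos H₀ = −tan(-42.7°) tan(+12.785°) = 0.2094, H₀ = 1.3598 rad.
Bracket: H₀ sin φ sin δ + cos φ cos δ sin H₀ = 1.3598×-0.67816×0.22129 + 0.73491×0.97521×0.97783 = -0.204065 + 0.700803 = 0.496738.
Inverse-square distance factor (a/d)² = 0.9682² = 0.937411.
Q̄ = (S₀/π) × 0.937411 × [bracket] = (1361/π) × 0.937411 × 0.496738 = 201.7 W/m².

Q̄ ≈ 202 W/m²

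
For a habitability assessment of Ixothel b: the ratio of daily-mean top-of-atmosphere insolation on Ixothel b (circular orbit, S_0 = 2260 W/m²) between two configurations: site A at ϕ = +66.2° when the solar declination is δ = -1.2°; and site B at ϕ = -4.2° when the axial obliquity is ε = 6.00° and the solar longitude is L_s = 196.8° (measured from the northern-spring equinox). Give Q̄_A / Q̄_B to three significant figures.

— Configuration A (ϕ=+66.2°):
cos h₀ = −tan(+66.2°) tan(-1.200°) = 0.0475, h₀ = 1.5233 rad.
Bracket: h₀ sin ϕ sin δ + cos ϕ cos δ sin h₀ = 1.5233×0.91496×-0.02094 + 0.40355×0.99978×0.99887 = -0.029185 + 0.403005 = 0.373820.
Q̄ = (S_0/π) × [bracket] = (2260/π) × 0.373820 = 268.92 W/m².
— Configuration B (ϕ=-4.2°):
Solar declination: sin δ = sin ε · sin L_s = sin 6.00° × sin 196.8° = -0.03021, so δ = -1.731°.
cos h₀ = −tan(-4.2°) tan(-1.731°) = -0.0022, h₀ = 1.5730 rad.
Bracket: h₀ sin ϕ sin δ + cos ϕ cos δ sin h₀ = 1.5730×-0.07324×-0.03021 + 0.99731×0.99954×1.00000 = 0.003480 + 0.996851 = 1.000331.
Q̄ = (S_0/π) × [bracket] = (2260/π) × 1.000331 = 719.62 W/m².
Ratio Q̄_A / Q̄_B = 268.92 / 719.62 = 0.3737.

Q̄_A / Q̄_B ≈ 0.374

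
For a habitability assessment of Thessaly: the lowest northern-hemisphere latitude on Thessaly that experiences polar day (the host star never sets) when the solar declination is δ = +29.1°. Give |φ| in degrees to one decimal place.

|φ| = 60.9°

Polar day requires cos H₀ = −tan φ tan δ ≤ −1, i.e. tan φ tan δ ≥ 1.
The boundary is |tan φ| · |tan δ| = 1, so |φ| = 90° − |δ| = 90° − 29.1° = 60.9° in the northern hemisphere.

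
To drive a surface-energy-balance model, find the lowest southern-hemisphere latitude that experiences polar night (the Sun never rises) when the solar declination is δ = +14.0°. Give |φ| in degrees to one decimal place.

Polar night requires cos H₀ = −tan φ tan δ ≥ 1, i.e. tan φ tan δ ≤ −1.
The boundary is |tan φ| · |tan δ| = 1, so |φ| = 90° − |δ| = 90° − 14.0° = 76.0° in the southern hemisphere.

|φ| = 76.0°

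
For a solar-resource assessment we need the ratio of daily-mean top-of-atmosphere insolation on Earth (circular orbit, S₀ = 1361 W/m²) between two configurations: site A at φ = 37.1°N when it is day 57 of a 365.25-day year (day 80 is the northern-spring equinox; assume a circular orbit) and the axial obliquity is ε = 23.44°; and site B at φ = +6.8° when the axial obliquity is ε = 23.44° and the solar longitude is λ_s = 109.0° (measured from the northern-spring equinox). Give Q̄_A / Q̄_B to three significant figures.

— Configuration A (φ=+37.1°):
Solar longitude: λ_s = 360° × (57 − 80)/365.25 = -22.669°, i.e. -22.669° + 360° = 337.331°.
sin δ = sin 23.44° × sin 337.331° = -0.15331, so δ = -8.819°.
cos H₀ = −tan(+37.1°) tan(-8.819°) = 0.1173, H₀ = 1.4532 rad.
Bracket: H₀ sin φ sin δ + cos φ cos δ sin H₀ = 1.4532×0.60321×-0.15331 + 0.79758×0.98818×0.99309 = -0.134389 + 0.782706 = 0.648317.
Q̄ = (S₀/π) × [bracket] = (1361/π) × 0.648317 = 280.86 W/m².
— Configuration B (φ=+6.8°):
Solar declination: sin δ = sin ε · sin λ_s = sin 23.44° × sin 109.0° = 0.37612, so δ = +22.093°.
cos H₀ = −tan(+6.8°) tan(+22.093°) = -0.0484, H₀ = 1.6192 rad.
Bracket: H₀ sin φ sin δ + cos φ cos δ sin H₀ = 1.6192×0.11840×0.37612 + 0.99297×0.92657×0.99883 = 0.072107 + 0.918980 = 0.991087.
Q̄ = (S₀/π) × [bracket] = (1361/π) × 0.991087 = 429.36 W/m².
Ratio Q̄_A / Q̄_B = 280.86 / 429.36 = 0.6541.

Q̄_A / Q̄_B ≈ 0.654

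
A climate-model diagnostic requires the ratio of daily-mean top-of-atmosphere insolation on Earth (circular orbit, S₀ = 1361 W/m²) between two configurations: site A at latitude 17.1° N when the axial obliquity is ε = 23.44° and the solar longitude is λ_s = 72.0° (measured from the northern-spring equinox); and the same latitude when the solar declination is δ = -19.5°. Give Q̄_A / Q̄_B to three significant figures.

— Configuration A (φ=+17.1°):
Solar declination: sin δ = sin ε · sin λ_s = sin 23.44° × sin 72.0° = 0.37832, so δ = +22.230°.
cos H₀ = −tan(+17.1°) tan(+22.230°) = -0.1257, H₀ = 1.6969 rad.
Bracket: H₀ sin φ sin δ + cos φ cos δ sin H₀ = 1.6969×0.29404×0.37832 + 0.95579×0.92568×0.99206 = 0.188765 + 0.877731 = 1.066496.
Q̄ = (S₀/π) × [bracket] = (1361/π) × 1.066496 = 462.03 W/m².
— Configuration B (φ=+17.1°):
cos H₀ = −tan(+17.1°) tan(-19.500°) = 0.1089, H₀ = 1.4616 rad.
Bracket: H₀ sin φ sin δ + cos φ cos δ sin H₀ = 1.4616×0.29404×-0.33381 + 0.95579×0.94264×0.99405 = -0.143461 + 0.895605 = 0.752144.
Q̄ = (S₀/π) × [bracket] = (1361/π) × 0.752144 = 325.84 W/m².
Ratio Q̄_A / Q̄_B = 462.03 / 325.84 = 1.418.

Q̄_A / Q̄_B ≈ 1.42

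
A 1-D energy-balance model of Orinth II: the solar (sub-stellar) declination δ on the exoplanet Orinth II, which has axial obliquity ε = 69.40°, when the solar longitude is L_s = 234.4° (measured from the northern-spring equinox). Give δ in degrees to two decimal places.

sin δ = sin ε · sin L_s = sin 69.40° × sin 234.4° = -0.761111.
δ = arcsin(-0.761111) = -49.56°.

δ = -49.56°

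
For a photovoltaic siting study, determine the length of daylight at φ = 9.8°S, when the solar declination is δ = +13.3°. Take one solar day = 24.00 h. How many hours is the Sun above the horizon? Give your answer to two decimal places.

11.69 h

cos H₀ = −tan φ · tan δ = −tan(-9.8°) × tan(+13.300°) = 0.0408, so H₀ = 1.5300 rad = 87.66°.
Daylight = 2H₀/(2π) × 24.00 h = (1.5300/π) × 24.00 = 11.69 h.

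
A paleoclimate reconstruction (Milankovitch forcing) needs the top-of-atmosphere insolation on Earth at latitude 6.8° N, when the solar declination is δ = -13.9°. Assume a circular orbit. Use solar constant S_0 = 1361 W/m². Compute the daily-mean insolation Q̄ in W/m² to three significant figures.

cos h₀ = −tan(+6.8°) tan(-13.900°) = 0.0295, h₀ = 1.5413 rad.
Bracket: h₀ sin ϕ sin δ + cos ϕ cos δ sin h₀ = 1.5413×0.11840×-0.24023 + 0.99297×0.97072×0.99956 = -0.043840 + 0.963472 = 0.919632.
Q̄ = (S_0/π) × [bracket] = (1361/π) × 0.919632 = 398.4 W/m².

Q̄ ≈ 398 W/m²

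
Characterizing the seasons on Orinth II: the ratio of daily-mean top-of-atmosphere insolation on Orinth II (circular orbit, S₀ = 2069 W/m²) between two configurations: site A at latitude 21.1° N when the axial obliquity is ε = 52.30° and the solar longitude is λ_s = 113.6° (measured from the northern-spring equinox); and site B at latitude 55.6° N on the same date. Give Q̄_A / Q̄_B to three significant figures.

Q̄_A / Q̄_B ≈ 0.589

— Configuration A (φ=+21.1°):
Solar declination: sin δ = sin ε · sin λ_s = sin 52.30° × sin 113.6° = 0.72505, so δ = +46.473°.
cos H₀ = −tan(+21.1°) tan(+46.473°) = -0.4062, H₀ = 1.9891 rad.
Bracket: H₀ sin φ sin δ + cos φ cos δ sin H₀ = 1.9891×0.36000×0.72505 + 0.93295×0.68870×0.91377 = 0.519191 + 0.587118 = 1.106309.
Q̄ = (S₀/π) × [bracket] = (2069/π) × 1.106309 = 728.60 W/m².
— Configuration B (φ=+55.6°):
cos H₀ = −tan(+55.6°) tan(+46.473°) = -1.5375 ≤ −1 ⇒ polar day, H₀ = π.
Bracket: H₀ sin φ sin δ + cos φ cos δ sin H₀ = 3.1416×0.82511×0.72505 + 0.56497×0.68870×0.00000 = 1.879450 + 0.000000 = 1.879450.
Q̄ = (S₀/π) × [bracket] = (2069/π) × 1.879450 = 1237.8 W/m².
Ratio Q̄_A / Q̄_B = 728.60 / 1237.8 = 0.5886.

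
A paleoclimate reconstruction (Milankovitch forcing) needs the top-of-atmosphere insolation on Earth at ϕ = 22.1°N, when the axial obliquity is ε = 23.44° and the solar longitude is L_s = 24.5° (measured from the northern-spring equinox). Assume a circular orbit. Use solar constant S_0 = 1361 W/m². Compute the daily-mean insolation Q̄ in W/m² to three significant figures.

Solar declination: sin δ = sin ε · sin L_s = sin 23.44° × sin 24.5° = 0.16496, so δ = +9.495°.
cos h₀ = −tan(+22.1°) tan(+9.495°) = -0.0679, h₀ = 1.6388 rad.
Bracket: h₀ sin ϕ sin δ + cos ϕ cos δ sin h₀ = 1.6388×0.37622×0.16496 + 0.92653×0.98630×0.99769 = 0.101706 + 0.911726 = 1.013432.
Q̄ = (S_0/π) × [bracket] = (1361/π) × 1.013432 = 439.0 W/m².

Q̄ ≈ 439 W/m²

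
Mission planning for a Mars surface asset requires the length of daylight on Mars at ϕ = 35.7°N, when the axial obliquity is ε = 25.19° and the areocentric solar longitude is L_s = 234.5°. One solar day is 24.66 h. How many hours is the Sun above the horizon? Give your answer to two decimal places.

10.22 h

sin δ = sin 25.19° × sin 234.5° = -0.34650, so δ = -20.274°.
cos h₀ = −tan ϕ · tan δ = −tan(+35.7°) × tan(-20.274°) = 0.2654, so h₀ = 1.3021 rad = 74.61°.
Daylight = 2h₀/(2π) × 24.66 h = (1.3021/π) × 24.66 = 10.22 h.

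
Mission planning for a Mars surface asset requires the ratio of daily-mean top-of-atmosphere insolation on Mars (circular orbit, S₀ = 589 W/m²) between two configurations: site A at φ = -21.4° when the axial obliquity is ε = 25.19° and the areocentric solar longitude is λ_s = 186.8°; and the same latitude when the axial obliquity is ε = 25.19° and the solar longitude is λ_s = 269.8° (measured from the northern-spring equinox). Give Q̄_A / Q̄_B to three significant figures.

— Configuration A (φ=-21.4°):
sin δ = sin 25.19° × sin 186.8° = -0.05040, so δ = -2.889°.
cos H₀ = −tan(-21.4°) tan(-2.889°) = -0.0198, H₀ = 1.5906 rad.
Bracket: H₀ sin φ sin δ + cos φ cos δ sin H₀ = 1.5906×-0.36488×-0.05040 + 0.93106×0.99873×0.99980 = 0.029251 + 0.929692 = 0.958943.
Q̄ = (S₀/π) × [bracket] = (589/π) × 0.958943 = 179.79 W/m².
— Configuration B (φ=-21.4°):
Solar declination: sin δ = sin ε · sin λ_s = sin 25.19° × sin 269.8° = -0.42562, so δ = -25.190°.
cos H₀ = −tan(-21.4°) tan(-25.190°) = -0.1843, H₀ = 1.7562 rad.
Bracket: H₀ sin φ sin δ + cos φ cos δ sin H₀ = 1.7562×-0.36488×-0.42562 + 0.93106×0.90490×0.98286 = 0.272738 + 0.828075 = 1.100813.
Q̄ = (S₀/π) × [bracket] = (589/π) × 1.100813 = 206.39 W/m².
Ratio Q̄_A / Q̄_B = 179.79 / 206.39 = 0.8711.

Q̄_A / Q̄_B ≈ 0.871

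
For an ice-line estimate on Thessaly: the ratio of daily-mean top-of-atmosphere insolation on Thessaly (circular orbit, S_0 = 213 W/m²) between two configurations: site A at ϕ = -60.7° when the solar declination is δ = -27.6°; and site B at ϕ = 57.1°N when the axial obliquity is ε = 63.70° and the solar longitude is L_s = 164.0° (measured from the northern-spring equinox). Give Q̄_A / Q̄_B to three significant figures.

— Configuration A (ϕ=-60.7°):
cos h₀ = −tan(-60.7°) tan(-27.600°) = -0.9316, h₀ = 2.7696 rad.
Bracket: h₀ sin ϕ sin δ + cos ϕ cos δ sin h₀ = 2.7696×-0.87207×-0.46330 + 0.48938×0.88620×0.36350 = 1.119002 + 0.157646 = 1.276648.
Q̄ = (S_0/π) × [bracket] = (213/π) × 1.276648 = 86.557 W/m².
— Configuration B (ϕ=+57.1°):
Solar declination: sin δ = sin ε · sin L_s = sin 63.70° × sin 164.0° = 0.24711, so δ = +14.306°.
cos h₀ = −tan(+57.1°) tan(+14.306°) = -0.3942, h₀ = 1.9760 rad.
Bracket: h₀ sin ϕ sin δ + cos ϕ cos δ sin h₀ = 1.9760×0.83962×0.24711 + 0.54317×0.96899×0.91903 = 0.409978 + 0.483710 = 0.893688.
Q̄ = (S_0/π) × [bracket] = (213/π) × 0.893688 = 60.592 W/m².
Ratio Q̄_A / Q̄_B = 86.557 / 60.592 = 1.429.

Q̄_A / Q̄_B ≈ 1.43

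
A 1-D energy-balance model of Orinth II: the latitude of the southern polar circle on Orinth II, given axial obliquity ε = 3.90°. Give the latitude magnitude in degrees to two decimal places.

86.10°

The polar circle is the lowest latitude that experiences at least one full rotation of continuous darkness at the northern-summer solstice; it lies at |φ| = 90° − ε = 90° − 3.90° = 86.10°.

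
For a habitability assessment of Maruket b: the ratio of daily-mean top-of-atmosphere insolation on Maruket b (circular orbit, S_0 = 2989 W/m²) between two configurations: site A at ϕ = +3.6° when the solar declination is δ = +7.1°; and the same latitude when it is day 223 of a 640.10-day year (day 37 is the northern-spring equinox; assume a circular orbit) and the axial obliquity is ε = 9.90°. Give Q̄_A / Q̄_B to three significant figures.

Q̄_A / Q̄_B ≈ 1.00

— Configuration A (ϕ=+3.6°):
cos h₀ = −tan(+3.6°) tan(+7.100°) = -0.0078, h₀ = 1.5786 rad.
Bracket: h₀ sin ϕ sin δ + cos ϕ cos δ sin h₀ = 1.5786×0.06279×0.12360 + 0.99803×0.99233×0.99997 = 0.012251 + 0.990345 = 1.002596.
Q̄ = (S_0/π) × [bracket] = (2989/π) × 1.002596 = 953.90 W/m².
— Configuration B (ϕ=+3.6°):
Solar longitude: L_s = 360° × (223 − 37)/640.10 = 104.609°.
sin δ = sin 9.90° × sin 104.609° = 0.16637, so δ = +9.577°.
cos h₀ = −tan(+3.6°) tan(+9.577°) = -0.0106, h₀ = 1.5814 rad.
Bracket: h₀ sin ϕ sin δ + cos ϕ cos δ sin h₀ = 1.5814×0.06279×0.16637 + 0.99803×0.98606×0.99994 = 0.016520 + 0.984058 = 1.000578.
Q̄ = (S_0/π) × [bracket] = (2989/π) × 1.000578 = 951.98 W/m².
Ratio Q̄_A / Q̄_B = 953.90 / 951.98 = 1.002.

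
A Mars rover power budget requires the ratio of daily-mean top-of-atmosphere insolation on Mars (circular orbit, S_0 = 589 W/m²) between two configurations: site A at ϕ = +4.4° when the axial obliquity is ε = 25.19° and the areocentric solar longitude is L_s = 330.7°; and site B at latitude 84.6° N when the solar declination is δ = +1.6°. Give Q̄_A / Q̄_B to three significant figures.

— Configuration A (ϕ=+4.4°):
sin δ = sin 25.19° × sin 330.7° = -0.20829, so δ = -12.022°.
cos h₀ = −tan(+4.4°) tan(-12.022°) = 0.0164, h₀ = 1.5544 rad.
Bracket: h₀ sin ϕ sin δ + cos ϕ cos δ sin h₀ = 1.5544×0.07672×-0.20829 + 0.99705×0.97807×0.99987 = -0.024839 + 0.975058 = 0.950219.
Q̄ = (S_0/π) × [bracket] = (589/π) × 0.950219 = 178.15 W/m².
— Configuration B (ϕ=+84.6°):
cos h₀ = −tan(+84.6°) tan(+1.600°) = -0.2955, h₀ = 1.8708 rad.
Bracket: h₀ sin ϕ sin δ + cos ϕ cos δ sin h₀ = 1.8708×0.99556×0.02792 + 0.09411×0.99961×0.95534 = 0.052001 + 0.089872 = 0.141873.
Q̄ = (S_0/π) × [bracket] = (589/π) × 0.141873 = 26.599 W/m².
Ratio Q̄_A / Q̄_B = 178.15 / 26.599 = 6.698.

Q̄_A / Q̄_B ≈ 6.70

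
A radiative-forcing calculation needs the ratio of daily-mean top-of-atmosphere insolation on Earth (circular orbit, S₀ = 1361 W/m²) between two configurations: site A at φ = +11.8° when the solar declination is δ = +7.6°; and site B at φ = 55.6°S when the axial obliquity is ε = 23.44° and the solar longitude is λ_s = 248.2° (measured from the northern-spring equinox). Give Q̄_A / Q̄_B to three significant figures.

Q̄_A / Q̄_B ≈ 0.925

— Configuration A (φ=+11.8°):
cos H₀ = −tan(+11.8°) tan(+7.600°) = -0.0279, H₀ = 1.5987 rad.
Bracket: H₀ sin φ sin δ + cos φ cos δ sin H₀ = 1.5987×0.20450×0.13226 + 0.97887×0.99122×0.99961 = 0.043240 + 0.969897 = 1.013137.
Q̄ = (S₀/π) × [bracket] = (1361/π) × 1.013137 = 438.91 W/m².
— Configuration B (φ=-55.6°):
Solar declination: sin δ = sin ε · sin λ_s = sin 23.44° × sin 248.2° = -0.36934, so δ = -21.675°.
cos H₀ = −tan(-55.6°) tan(-21.675°) = -0.5805, H₀ = 2.1901 rad.
Bracket: H₀ sin φ sin δ + cos φ cos δ sin H₀ = 2.1901×-0.82511×-0.36934 + 0.56497×0.92929×0.81430 = 0.667424 + 0.427525 = 1.094949.
Q̄ = (S₀/π) × [bracket] = (1361/π) × 1.094949 = 474.35 W/m².
Ratio Q̄_A / Q̄_B = 438.91 / 474.35 = 0.9253.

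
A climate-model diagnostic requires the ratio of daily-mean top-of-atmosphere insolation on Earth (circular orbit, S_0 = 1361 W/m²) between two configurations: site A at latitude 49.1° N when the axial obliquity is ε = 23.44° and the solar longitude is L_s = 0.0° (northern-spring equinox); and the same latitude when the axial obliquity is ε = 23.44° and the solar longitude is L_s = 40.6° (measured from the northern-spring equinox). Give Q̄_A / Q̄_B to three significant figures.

— Configuration A (ϕ=+49.1°):
Solar declination: sin δ = sin ε · sin L_s = sin 23.44° × sin 0.0° = 0.00000, so δ = +0.000°.
cos h₀ = −tan(+49.1°) tan(+0.000°) = -0.0000, h₀ = 1.5708 rad.
Bracket: h₀ sin ϕ sin δ + cos ϕ cos δ sin h₀ = 1.5708×0.75585×0.00000 + 0.65474×1.00000×1.00000 = 0.000000 + 0.654740 = 0.654740.
Q̄ = (S_0/π) × [bracket] = (1361/π) × 0.654740 = 283.65 W/m².
— Configuration B (ϕ=+49.1°):
Solar declination: sin δ = sin ε · sin L_s = sin 23.44° × sin 40.6° = 0.25887, so δ = +15.003°.
cos h₀ = −tan(+49.1°) tan(+15.003°) = -0.3094, h₀ = 1.8854 rad.
Bracket: h₀ sin ϕ sin δ + cos ϕ cos δ sin h₀ = 1.8854×0.75585×0.25887 + 0.65474×0.96591×0.95093 = 0.368910 + 0.601387 = 0.970297.
Q̄ = (S_0/π) × [bracket] = (1361/π) × 0.970297 = 420.35 W/m².
Ratio Q̄_A / Q̄_B = 283.65 / 420.35 = 0.6748.

Q̄_A / Q̄_B ≈ 0.675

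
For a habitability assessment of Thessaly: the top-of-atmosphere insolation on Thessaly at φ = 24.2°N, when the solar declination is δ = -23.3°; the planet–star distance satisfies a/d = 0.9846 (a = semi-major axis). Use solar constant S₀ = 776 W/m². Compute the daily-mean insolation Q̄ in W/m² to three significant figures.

Q̄ ≈ 143 W/m²

cos H₀ = −tan(+24.2°) tan(-23.300°) = 0.1935, H₀ = 1.3760 rad.
Bracket: H₀ sin φ sin δ + cos φ cos δ sin H₀ = 1.3760×0.40992×-0.39555 + 0.91212×0.91845×0.98109 = -0.223110 + 0.821895 = 0.598785.
Inverse-square distance factor (a/d)² = 0.9846² = 0.969437.
Q̄ = (S₀/π) × 0.969437 × [bracket] = (776/π) × 0.969437 × 0.598785 = 143.4 W/m².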